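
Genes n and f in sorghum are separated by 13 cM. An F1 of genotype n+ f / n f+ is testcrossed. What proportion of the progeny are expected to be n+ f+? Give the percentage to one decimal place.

A map distance of 13 cM corresponds to a recombination frequency of 0.130.
The F1 is n+ f / n f+, so n+ f+ is a recombinant gamete class with expected frequency r/2 = 0.130/2 = 0.0650.
That is 0.0650 = 6.5% of the progeny.

6.5%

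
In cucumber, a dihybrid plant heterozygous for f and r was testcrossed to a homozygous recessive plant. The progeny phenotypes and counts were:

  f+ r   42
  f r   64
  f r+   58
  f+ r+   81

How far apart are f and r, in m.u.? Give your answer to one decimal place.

40.8 m.u.

The two most frequent classes, f+ r+ (81) and f r (64), are the parental types, so the F1 was f+ r+ / f r.
The recombinant classes are f+ r and f r+: 42 + 58 = 100.
Recombination frequency = 100/245 = 0.4082 ≈ 40.8%, i.e. 40.8 m.u.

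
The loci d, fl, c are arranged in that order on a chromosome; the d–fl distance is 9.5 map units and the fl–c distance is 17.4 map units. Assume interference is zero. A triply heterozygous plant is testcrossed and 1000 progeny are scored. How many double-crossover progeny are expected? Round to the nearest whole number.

17

Map distances give recombination frequencies of 0.095 and 0.174 for the two intervals.
With no interference, expected double-crossover frequency = 0.095 × 0.174 = 0.01653.
Expected number = 0.01653 × 1000 = 16.53 ≈ 17.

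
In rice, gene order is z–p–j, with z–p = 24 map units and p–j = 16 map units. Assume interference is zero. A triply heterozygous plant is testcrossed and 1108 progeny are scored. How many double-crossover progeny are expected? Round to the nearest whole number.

Map distances give recombination frequencies of 0.240 and 0.160 for the two intervals.
With no interference, expected double-crossover frequency = 0.240 × 0.160 = 0.03840.
Expected number = 0.03840 × 1108 = 42.55 ≈ 43.

43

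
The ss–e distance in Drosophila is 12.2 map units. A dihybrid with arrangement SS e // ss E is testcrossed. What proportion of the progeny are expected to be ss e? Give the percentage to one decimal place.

6.1%

A map distance of 12.2 map units corresponds to a recombination frequency of 0.122.
The F1 is SS e / ss E, so ss e is a recombinant gamete class with expected frequency r/2 = 0.122/2 = 0.0610.
That is 0.0610 = 6.1% of the progeny.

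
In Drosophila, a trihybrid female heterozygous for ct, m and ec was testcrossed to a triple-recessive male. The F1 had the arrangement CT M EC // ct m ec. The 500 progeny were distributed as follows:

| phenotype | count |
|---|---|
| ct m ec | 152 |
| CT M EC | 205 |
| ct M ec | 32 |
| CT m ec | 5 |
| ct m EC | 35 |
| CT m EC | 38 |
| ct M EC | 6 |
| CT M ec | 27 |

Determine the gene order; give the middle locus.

ct

The two rarest classes, ct M EC and CT m ec, are the double crossovers. Comparing them with the parentals, only the ct allele has switched, so ct is the middle locus and the order is m – ct – ec.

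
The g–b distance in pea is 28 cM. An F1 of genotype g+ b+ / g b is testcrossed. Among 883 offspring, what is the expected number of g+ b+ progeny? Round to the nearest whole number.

318

A map distance of 28 cM corresponds to a recombination frequency of 0.280.
The F1 is g+ b+ / g b, so g+ b+ is a parental gamete class with expected frequency (1 − r)/2 = 0.720/2 = 0.3600.
Expected number = 0.3600 × 883 = 317.88 ≈ 318.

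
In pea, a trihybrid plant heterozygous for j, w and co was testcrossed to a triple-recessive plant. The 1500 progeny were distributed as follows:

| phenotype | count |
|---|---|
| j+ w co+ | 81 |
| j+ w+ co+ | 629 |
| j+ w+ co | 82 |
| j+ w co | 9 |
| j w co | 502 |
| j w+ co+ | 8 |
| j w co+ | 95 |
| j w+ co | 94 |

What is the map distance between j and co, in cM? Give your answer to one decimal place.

12.9 cM

The two most frequent reciprocal classes, j+ w+ co+ and j w co, are the parental types, so the F1 was j+ w+ co+ / j w co.
The two rarest classes, j w+ co+ and j+ w co, are the double crossovers. Comparing them with the parentals, only the j allele has switched, so j is the middle locus and the order is w – j – co.
Crossovers in the j–co interval produce the single-crossover classes j+ w+ co and j w co+ (82 + 95 = 177) plus the double crossovers (17).
RF(j–co) = (177 + 17) / 1500 = 194/1500 = 0.1293 → 12.9 cM.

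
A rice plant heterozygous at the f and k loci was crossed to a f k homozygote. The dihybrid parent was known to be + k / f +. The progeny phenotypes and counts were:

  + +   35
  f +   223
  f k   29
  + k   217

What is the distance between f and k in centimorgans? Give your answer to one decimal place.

The recombinant classes are + + and f k: 35 + 29 = 64.
Recombination frequency = 64/504 = 0.1270 ≈ 12.7%, i.e. 12.7 centimorgans.

12.7 centimorgans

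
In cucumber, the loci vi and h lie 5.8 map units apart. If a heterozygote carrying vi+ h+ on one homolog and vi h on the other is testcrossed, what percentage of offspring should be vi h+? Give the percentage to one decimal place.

2.9%

A map distance of 5.8 map units corresponds to a recombination frequency of 0.058.
The F1 is vi+ h+ / vi h, so vi h+ is a recombinant gamete class with expected frequency r/2 = 0.058/2 = 0.0290.
That is 0.0290 = 2.9% of the progeny.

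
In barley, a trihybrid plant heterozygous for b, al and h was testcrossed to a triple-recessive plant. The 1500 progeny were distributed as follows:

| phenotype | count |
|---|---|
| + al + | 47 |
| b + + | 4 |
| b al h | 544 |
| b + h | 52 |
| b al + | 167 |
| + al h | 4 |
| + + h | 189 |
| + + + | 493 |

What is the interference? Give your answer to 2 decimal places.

0.69

The two most frequent reciprocal classes, + + + and b al h, are the parental types, so the F1 was + + + / b al h.
The two rarest classes, b + + and + al h, are the double crossovers. Comparing them with the parentals, only the b allele has switched, so b is the middle locus and the order is h – b – al.
h–b: (356 + 8)/1500 = 0.2427; b–al: (99 + 8)/1500 = 0.0713.
Expected DCO frequency = 0.2427 × 0.0713 ≈ 0.01730; observed = 8/1500 ≈ 0.00533.
Coefficient of coincidence = 0.00533/0.01730 ≈ 0.31; interference = 1 − 0.31 = 0.69.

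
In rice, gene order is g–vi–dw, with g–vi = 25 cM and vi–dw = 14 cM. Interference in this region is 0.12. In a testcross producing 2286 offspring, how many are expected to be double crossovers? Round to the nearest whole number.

70

Map distances give recombination frequencies of 0.250 and 0.140 for the two intervals.
With interference 0.12 (so coincidence = 0.88), expected double-crossover frequency = 0.250 × 0.140 × 0.88 = 0.03080.
Expected number = 0.03080 × 2286 = 70.41 ≈ 70.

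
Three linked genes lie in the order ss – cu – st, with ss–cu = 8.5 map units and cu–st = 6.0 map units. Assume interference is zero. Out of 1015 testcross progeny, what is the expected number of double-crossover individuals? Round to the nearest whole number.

5

Map distances give recombination frequencies of 0.085 and 0.060 for the two intervals.
With no interference, expected double-crossover frequency = 0.085 × 0.060 = 0.00510.
Expected number = 0.00510 × 1015 = 5.18 ≈ 5.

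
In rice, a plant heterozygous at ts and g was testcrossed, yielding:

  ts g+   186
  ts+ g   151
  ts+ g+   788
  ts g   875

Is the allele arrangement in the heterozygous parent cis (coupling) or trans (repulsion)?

The two most frequent classes are ts+ g+ (788) and ts g (875); these are the parental (non-recombinant) types.
So the F1 carried ts+ g+ on one chromosome and ts g on the other — the recessive alleles are on the same chromosome (cis / coupling).

cis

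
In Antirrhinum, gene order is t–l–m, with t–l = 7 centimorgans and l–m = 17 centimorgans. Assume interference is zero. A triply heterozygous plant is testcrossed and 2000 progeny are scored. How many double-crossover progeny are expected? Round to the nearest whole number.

24

Map distances give recombination frequencies of 0.070 and 0.170 for the two intervals.
With no interference, expected double-crossover frequency = 0.070 × 0.170 = 0.01190.
Expected number = 0.01190 × 2000 = 23.80 ≈ 24.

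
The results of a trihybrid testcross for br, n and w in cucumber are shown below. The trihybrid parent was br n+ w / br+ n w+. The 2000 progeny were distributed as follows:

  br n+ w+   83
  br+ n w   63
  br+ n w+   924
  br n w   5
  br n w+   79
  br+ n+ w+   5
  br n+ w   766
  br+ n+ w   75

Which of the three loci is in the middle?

n

The two rarest classes, br n w and br+ n+ w+, are the double crossovers. Comparing them with the parentals, only the n allele has switched, so n is the middle locus and the order is br – n – w.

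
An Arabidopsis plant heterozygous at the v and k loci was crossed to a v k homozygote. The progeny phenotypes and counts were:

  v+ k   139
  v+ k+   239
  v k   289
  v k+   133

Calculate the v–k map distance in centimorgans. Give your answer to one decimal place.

The two most frequent classes, v+ k+ (239) and v k (289), are the parental types, so the F1 was v+ k+ / v k.
The recombinant classes are v+ k and v k+: 139 + 133 = 272.
Recombination frequency = 272/800 = 0.3400 ≈ 34.0%, i.e. 34.0 centimorgans.

34.0 centimorgans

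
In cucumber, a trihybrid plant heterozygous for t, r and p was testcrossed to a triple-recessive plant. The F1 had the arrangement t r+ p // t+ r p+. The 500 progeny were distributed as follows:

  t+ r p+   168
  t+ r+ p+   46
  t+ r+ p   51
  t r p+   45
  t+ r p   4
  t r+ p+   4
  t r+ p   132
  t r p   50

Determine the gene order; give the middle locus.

The two rarest classes, t r+ p+ and t+ r p, are the double crossovers. Comparing them with the parentals, only the p allele has switched, so p is the middle locus and the order is r – p – t.

p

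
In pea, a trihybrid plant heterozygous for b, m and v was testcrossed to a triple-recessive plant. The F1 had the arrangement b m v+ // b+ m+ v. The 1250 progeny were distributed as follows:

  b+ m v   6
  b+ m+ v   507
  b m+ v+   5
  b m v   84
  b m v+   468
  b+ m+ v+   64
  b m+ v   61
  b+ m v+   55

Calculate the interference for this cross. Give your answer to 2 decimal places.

0.32

The two rarest classes, b m+ v+ and b+ m v, are the double crossovers. Comparing them with the parentals, only the m allele has switched, so m is the middle locus and the order is b – m – v.
b–m: (116 + 11)/1250 = 0.1016; m–v: (148 + 11)/1250 = 0.1272.
Expected DCO frequency = 0.1016 × 0.1272 ≈ 0.01292; observed = 11/1250 ≈ 0.00880.
Coefficient of coincidence = 0.00880/0.01292 ≈ 0.68; interference = 1 − 0.68 = 0.32.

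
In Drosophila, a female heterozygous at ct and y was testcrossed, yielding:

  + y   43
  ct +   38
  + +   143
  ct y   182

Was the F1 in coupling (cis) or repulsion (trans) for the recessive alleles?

cis

The two most frequent classes are + + (143) and ct y (182); these are the parental (non-recombinant) types.
So the F1 carried + + on one chromosome and ct y on the other — the recessive alleles are on the same chromosome (cis / coupling).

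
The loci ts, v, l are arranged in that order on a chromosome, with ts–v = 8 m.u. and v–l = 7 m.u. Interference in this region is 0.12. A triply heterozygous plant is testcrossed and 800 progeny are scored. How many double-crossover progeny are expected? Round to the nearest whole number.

4

Map distances give recombination frequencies of 0.080 and 0.070 for the two intervals.
With interference 0.12 (so coincidence = 0.88), expected double-crossover frequency = 0.080 × 0.070 × 0.88 = 0.00493.
Expected number = 0.00493 × 800 = 3.94 ≈ 4.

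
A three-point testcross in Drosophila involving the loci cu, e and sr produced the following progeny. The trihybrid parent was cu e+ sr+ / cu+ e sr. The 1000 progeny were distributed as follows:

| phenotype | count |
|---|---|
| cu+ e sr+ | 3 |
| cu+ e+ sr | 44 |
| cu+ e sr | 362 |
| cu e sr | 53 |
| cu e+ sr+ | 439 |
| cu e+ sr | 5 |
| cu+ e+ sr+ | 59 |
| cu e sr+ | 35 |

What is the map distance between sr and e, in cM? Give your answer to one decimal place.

8.7 cM

The two rarest classes, cu e+ sr and cu+ e sr+, are the double crossovers. Comparing them with the parentals, only the sr allele has switched, so sr is the middle locus and the order is cu – sr – e.
Crossovers in the sr–e interval produce the single-crossover classes cu e sr+ and cu+ e+ sr (35 + 44 = 79) plus the double crossovers (8).
RF(sr–e) = (79 + 8) / 1000 = 87/1000 = 0.0870 → 8.7 cM.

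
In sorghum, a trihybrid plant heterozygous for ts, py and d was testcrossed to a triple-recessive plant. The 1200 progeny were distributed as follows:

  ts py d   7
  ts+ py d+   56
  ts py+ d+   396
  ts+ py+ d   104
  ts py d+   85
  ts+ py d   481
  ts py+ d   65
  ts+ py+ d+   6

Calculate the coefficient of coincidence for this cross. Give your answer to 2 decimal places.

The two most frequent reciprocal classes, ts+ py d and ts py+ d+, are the parental types, so the F1 was ts+ py d / ts py+ d+.
The two rarest classes, ts py d and ts+ py+ d+, are the double crossovers. Comparing them with the parentals, only the ts allele has switched, so ts is the middle locus and the order is d – ts – py.
d–ts: (121 + 13)/1200 = 0.1117; ts–py: (189 + 13)/1200 = 0.1683.
Expected DCO frequency = 0.1117 × 0.1683 ≈ 0.01880; observed = 13/1200 ≈ 0.01083.
Coefficient of coincidence = 0.01083/0.01880 ≈ 0.58.

0.58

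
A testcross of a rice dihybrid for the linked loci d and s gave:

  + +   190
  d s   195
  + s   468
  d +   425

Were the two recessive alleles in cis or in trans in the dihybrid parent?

The two most frequent classes are + s (468) and d + (425); these are the parental (non-recombinant) types.
So the F1 carried + s on one chromosome and d + on the other — the recessive alleles are on opposite chromosomes (trans / repulsion).

trans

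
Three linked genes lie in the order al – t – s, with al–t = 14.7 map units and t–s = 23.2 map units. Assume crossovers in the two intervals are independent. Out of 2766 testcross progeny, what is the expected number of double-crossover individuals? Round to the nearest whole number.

Map distances give recombination frequencies of 0.147 and 0.232 for the two intervals.
With no interference, expected double-crossover frequency = 0.147 × 0.232 = 0.03410.
Expected number = 0.03410 × 2766 = 94.33 ≈ 94.

94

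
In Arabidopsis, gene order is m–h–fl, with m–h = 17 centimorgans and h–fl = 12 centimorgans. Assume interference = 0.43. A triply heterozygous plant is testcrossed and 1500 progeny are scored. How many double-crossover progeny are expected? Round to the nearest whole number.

17

Map distances give recombination frequencies of 0.170 and 0.120 for the two intervals.
With interference 0.43 (so coincidence = 0.57), expected double-crossover frequency = 0.170 × 0.120 × 0.57 = 0.01163.
Expected number = 0.01163 × 1500 = 17.44 ≈ 17.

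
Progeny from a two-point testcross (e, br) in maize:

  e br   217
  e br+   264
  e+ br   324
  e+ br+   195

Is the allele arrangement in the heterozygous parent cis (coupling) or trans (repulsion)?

The two most frequent classes are e+ br (324) and e br+ (264); these are the parental (non-recombinant) types.
So the F1 carried e+ br on one chromosome and e br+ on the other — the recessive alleles are on opposite chromosomes (trans / repulsion).

trans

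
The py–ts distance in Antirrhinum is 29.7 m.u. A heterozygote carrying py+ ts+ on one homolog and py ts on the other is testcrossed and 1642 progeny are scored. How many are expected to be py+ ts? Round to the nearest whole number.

A map distance of 29.7 m.u. corresponds to a recombination frequency of 0.297.
The F1 is py+ ts+ / py ts, so py+ ts is a recombinant gamete class with expected frequency r/2 = 0.297/2 = 0.1485.
Expected number = 0.1485 × 1642 = 243.84 ≈ 244.

244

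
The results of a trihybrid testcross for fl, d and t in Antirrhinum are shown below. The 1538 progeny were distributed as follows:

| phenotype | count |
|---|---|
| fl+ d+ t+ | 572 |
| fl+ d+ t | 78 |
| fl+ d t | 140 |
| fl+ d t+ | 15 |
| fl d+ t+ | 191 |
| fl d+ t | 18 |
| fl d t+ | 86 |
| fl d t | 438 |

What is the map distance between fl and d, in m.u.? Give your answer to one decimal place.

The two most frequent reciprocal classes, fl+ d+ t+ and fl d t, are the parental types, so the F1 was fl+ d+ t+ / fl d t.
The two rarest classes, fl+ d t+ and fl d+ t, are the double crossovers. Comparing them with the parentals, only the d allele has switched, so d is the middle locus and the order is t – d – fl.
Crossovers in the d–fl interval produce the single-crossover classes fl d+ t+ and fl+ d t (191 + 140 = 331) plus the double crossovers (33).
RF(d–fl) = (331 + 33) / 1538 = 364/1538 = 0.2367 → 23.7 m.u.

23.7 m.u.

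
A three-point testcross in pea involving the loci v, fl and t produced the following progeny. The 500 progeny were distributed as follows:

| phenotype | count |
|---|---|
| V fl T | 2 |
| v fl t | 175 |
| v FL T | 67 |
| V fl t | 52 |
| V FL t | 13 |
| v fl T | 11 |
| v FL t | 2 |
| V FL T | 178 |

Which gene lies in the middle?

The two most frequent reciprocal classes, V FL T and v fl t, are the parental types, so the F1 was V FL T / v fl t.
The two rarest classes, V fl T and v FL t, are the double crossovers. Comparing them with the parentals, only the fl allele has switched, so fl is the middle locus and the order is t – fl – v.

fl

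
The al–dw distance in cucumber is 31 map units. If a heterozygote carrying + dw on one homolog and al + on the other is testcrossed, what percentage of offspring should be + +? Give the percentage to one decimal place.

A map distance of 31 map units corresponds to a recombination frequency of 0.310.
The F1 is + dw / al +, so + + is a recombinant gamete class with expected frequency r/2 = 0.310/2 = 0.1550.
That is 0.1550 = 15.5% of the progeny.

15.5%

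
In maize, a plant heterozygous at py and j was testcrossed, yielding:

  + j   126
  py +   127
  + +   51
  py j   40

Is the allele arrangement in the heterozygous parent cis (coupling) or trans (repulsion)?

trans

The two most frequent classes are + j (126) and py + (127); these are the parental (non-recombinant) types.
So the F1 carried + j on one chromosome and py + on the other — the recessive alleles are on opposite chromosomes (trans / repulsion).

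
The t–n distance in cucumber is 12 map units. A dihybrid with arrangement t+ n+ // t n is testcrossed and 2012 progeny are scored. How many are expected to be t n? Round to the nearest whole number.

A map distance of 12 map units corresponds to a recombination frequency of 0.120.
The F1 is t+ n+ / t n, so t n is a parental gamete class with expected frequency (1 − r)/2 = 0.880/2 = 0.4400.
Expected number = 0.4400 × 2012 = 885.28 ≈ 885.

885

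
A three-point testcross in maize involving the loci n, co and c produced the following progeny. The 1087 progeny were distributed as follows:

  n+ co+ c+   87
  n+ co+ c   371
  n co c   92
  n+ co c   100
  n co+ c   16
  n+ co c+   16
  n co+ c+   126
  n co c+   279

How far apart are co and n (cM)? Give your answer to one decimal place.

23.7 cM

The two most frequent reciprocal classes, n co c+ and n+ co+ c, are the parental types, so the F1 was n co c+ / n+ co+ c.
The two rarest classes, n+ co c+ and n co+ c, are the double crossovers. Comparing them with the parentals, only the n allele has switched, so n is the middle locus and the order is c – n – co.
Crossovers in the n–co interval produce the single-crossover classes n co+ c+ and n+ co c (126 + 100 = 226) plus the double crossovers (32).
RF(n–co) = (226 + 32) / 1087 = 258/1087 = 0.2374 → 23.7 cM.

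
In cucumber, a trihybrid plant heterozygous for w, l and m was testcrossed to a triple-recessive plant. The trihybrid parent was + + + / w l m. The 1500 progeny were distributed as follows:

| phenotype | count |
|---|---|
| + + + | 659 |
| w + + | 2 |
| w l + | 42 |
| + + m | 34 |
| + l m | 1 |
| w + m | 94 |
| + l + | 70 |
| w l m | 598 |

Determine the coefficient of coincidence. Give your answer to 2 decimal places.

0.34

The two rarest classes, w + + and + l m, are the double crossovers. Comparing them with the parentals, only the w allele has switched, so w is the middle locus and the order is m – w – l.
m–w: (76 + 3)/1500 = 0.0527; w–l: (164 + 3)/1500 = 0.1113.
Expected DCO frequency = 0.0527 × 0.1113 ≈ 0.00587; observed = 3/1500 ≈ 0.00200.
Coefficient of coincidence = 0.00200/0.00587 ≈ 0.34.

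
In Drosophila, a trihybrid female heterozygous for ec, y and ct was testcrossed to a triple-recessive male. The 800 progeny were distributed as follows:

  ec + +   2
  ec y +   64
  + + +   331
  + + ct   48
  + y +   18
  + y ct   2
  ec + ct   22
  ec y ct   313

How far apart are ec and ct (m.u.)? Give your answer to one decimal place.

The two most frequent reciprocal classes, + + + and ec y ct, are the parental types, so the F1 was + + + / ec y ct.
The two rarest classes, ec + + and + y ct, are the double crossovers. Comparing them with the parentals, only the ec allele has switched, so ec is the middle locus and the order is y – ec – ct.
Crossovers in the ec–ct interval produce the single-crossover classes + + ct and ec y + (48 + 64 = 112) plus the double crossovers (4).
RF(ec–ct) = (112 + 4) / 800 = 116/800 = 0.1450 → 14.5 m.u.

14.5 m.u.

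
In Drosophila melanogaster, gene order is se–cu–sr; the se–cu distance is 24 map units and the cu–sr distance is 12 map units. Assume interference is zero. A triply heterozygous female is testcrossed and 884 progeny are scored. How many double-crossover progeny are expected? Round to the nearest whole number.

25

Map distances give recombination frequencies of 0.240 and 0.120 for the two intervals.
With no interference, expected double-crossover frequency = 0.240 × 0.120 = 0.02880.
Expected number = 0.02880 × 884 = 25.46 ≈ 25.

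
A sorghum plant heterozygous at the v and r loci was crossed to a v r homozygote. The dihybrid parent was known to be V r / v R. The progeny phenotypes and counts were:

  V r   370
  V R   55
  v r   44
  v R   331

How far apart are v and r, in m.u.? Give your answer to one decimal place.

12.4 m.u.

The recombinant classes are V R and v r: 55 + 44 = 99.
Recombination frequency = 99/800 = 0.1237 ≈ 12.4%, i.e. 12.4 m.u.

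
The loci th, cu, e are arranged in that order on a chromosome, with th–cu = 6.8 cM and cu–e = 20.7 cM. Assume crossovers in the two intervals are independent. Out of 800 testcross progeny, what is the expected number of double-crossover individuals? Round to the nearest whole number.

Map distances give recombination frequencies of 0.068 and 0.207 for the two intervals.
With no interference, expected double-crossover frequency = 0.068 × 0.207 = 0.01408.
Expected number = 0.01408 × 800 = 11.26 ≈ 11.

11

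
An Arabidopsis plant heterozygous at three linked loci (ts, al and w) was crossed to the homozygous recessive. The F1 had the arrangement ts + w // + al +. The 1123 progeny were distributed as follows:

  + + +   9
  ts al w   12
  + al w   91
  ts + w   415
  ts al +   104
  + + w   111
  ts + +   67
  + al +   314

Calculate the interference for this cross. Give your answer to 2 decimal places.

0.44

The two rarest classes, ts al w and + + +, are the double crossovers. Comparing them with the parentals, only the al allele has switched, so al is the middle locus and the order is ts – al – w.
ts–al: (215 + 21)/1123 = 0.2102; al–w: (158 + 21)/1123 = 0.1594.
Expected DCO frequency = 0.2102 × 0.1594 ≈ 0.03351; observed = 21/1123 ≈ 0.01870.
Coefficient of coincidence = 0.01870/0.03351 ≈ 0.56; interference = 1 − 0.56 = 0.44.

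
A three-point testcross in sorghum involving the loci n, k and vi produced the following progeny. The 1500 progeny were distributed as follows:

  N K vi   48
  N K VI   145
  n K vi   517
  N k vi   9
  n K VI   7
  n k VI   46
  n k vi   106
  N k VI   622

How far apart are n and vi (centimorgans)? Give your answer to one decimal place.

The two most frequent reciprocal classes, n K vi and N k VI, are the parental types, so the F1 was n K vi / N k VI.
The two rarest classes, n K VI and N k vi, are the double crossovers. Comparing them with the parentals, only the vi allele has switched, so vi is the middle locus and the order is k – vi – n.
Crossovers in the vi–n interval produce the single-crossover classes N K vi and n k VI (48 + 46 = 94) plus the double crossovers (16).
RF(vi–n) = (94 + 16) / 1500 = 110/1500 = 0.0733 → 7.3 centimorgans.

7.3 centimorgans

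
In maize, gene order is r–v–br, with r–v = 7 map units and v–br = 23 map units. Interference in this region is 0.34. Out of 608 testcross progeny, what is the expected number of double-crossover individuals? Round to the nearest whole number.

6

Map distances give recombination frequencies of 0.070 and 0.230 for the two intervals.
With interference 0.34 (so coincidence = 0.66), expected double-crossover frequency = 0.070 × 0.230 × 0.66 = 0.01063.
Expected number = 0.01063 × 608 = 6.46 ≈ 6.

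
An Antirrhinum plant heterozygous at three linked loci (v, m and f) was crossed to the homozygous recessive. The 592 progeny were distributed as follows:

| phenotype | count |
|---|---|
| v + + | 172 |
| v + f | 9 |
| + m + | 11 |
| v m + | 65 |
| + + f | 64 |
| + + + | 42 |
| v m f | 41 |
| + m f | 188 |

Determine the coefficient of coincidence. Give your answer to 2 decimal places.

The two most frequent reciprocal classes, v + + and + m f, are the parental types, so the F1 was v + + / + m f.
The two rarest classes, v + f and + m +, are the double crossovers. Comparing them with the parentals, only the f allele has switched, so f is the middle locus and the order is m – f – v.
m–f: (129 + 20)/592 = 0.2517; f–v: (83 + 20)/592 = 0.1740.
Expected DCO frequency = 0.2517 × 0.1740 ≈ 0.04380; observed = 20/592 ≈ 0.03378.
Coefficient of coincidence = 0.03378/0.04380 ≈ 0.77.

0.77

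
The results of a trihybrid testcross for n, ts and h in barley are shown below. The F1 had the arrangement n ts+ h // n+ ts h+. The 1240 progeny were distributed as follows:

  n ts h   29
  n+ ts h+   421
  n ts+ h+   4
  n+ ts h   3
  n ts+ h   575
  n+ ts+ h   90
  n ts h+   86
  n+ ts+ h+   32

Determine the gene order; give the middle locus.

The two rarest classes, n ts+ h+ and n+ ts h, are the double crossovers. Comparing them with the parentals, only the h allele has switched, so h is the middle locus and the order is n – h – ts.

h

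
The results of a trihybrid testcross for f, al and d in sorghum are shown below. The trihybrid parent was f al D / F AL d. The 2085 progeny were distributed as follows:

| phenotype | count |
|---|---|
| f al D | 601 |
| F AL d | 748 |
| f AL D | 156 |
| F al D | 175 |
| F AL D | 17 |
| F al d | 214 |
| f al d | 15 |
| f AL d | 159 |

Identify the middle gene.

d

The two rarest classes, f al d and F AL D, are the double crossovers. Comparing them with the parentals, only the d allele has switched, so d is the middle locus and the order is al – d – f.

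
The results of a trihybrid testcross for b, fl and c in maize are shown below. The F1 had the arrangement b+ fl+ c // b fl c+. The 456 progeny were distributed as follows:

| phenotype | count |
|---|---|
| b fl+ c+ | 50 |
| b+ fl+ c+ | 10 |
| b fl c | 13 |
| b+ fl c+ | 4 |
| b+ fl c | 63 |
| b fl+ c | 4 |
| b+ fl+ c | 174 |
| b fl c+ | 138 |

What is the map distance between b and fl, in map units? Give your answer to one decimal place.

The two rarest classes, b fl+ c and b+ fl c+, are the double crossovers. Comparing them with the parentals, only the b allele has switched, so b is the middle locus and the order is c – b – fl.
Crossovers in the b–fl interval produce the single-crossover classes b+ fl c and b fl+ c+ (63 + 50 = 113) plus the double crossovers (8).
RF(b–fl) = (113 + 8) / 456 = 121/456 = 0.2654 → 26.5 map units.

26.5 map units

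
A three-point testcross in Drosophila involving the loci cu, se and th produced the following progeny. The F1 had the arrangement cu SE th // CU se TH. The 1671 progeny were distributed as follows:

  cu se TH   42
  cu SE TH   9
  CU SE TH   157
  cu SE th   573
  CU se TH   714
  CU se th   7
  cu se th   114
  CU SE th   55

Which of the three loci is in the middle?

th

The two rarest classes, cu SE TH and CU se th, are the double crossovers. Comparing them with the parentals, only the th allele has switched, so th is the middle locus and the order is cu – th – se.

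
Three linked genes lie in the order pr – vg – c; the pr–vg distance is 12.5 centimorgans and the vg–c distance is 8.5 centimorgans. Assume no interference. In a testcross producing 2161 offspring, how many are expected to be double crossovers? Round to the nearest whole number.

Map distances give recombination frequencies of 0.125 and 0.085 for the two intervals.
With no interference, expected double-crossover frequency = 0.125 × 0.085 = 0.01063.
Expected number = 0.01063 × 2161 = 22.96 ≈ 23.

23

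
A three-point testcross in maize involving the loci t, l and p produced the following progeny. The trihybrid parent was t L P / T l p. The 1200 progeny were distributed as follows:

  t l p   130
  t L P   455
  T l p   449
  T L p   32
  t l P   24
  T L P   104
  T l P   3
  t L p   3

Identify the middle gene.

p

The two rarest classes, t L p and T l P, are the double crossovers. Comparing them with the parentals, only the p allele has switched, so p is the middle locus and the order is t – p – l.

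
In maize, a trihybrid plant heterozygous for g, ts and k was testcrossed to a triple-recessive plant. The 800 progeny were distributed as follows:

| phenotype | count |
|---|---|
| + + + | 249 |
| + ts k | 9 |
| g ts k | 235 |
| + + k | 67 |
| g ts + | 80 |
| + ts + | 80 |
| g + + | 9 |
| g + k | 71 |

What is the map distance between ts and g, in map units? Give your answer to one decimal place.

The two most frequent reciprocal classes, + + + and g ts k, are the parental types, so the F1 was + + + / g ts k.
The two rarest classes, g + + and + ts k, are the double crossovers. Comparing them with the parentals, only the g allele has switched, so g is the middle locus and the order is ts – g – k.
Crossovers in the ts–g interval produce the single-crossover classes + ts + and g + k (80 + 71 = 151) plus the double crossovers (18).
RF(ts–g) = (151 + 18) / 800 = 169/800 = 0.2112 → 21.1 map units.

21.1 map units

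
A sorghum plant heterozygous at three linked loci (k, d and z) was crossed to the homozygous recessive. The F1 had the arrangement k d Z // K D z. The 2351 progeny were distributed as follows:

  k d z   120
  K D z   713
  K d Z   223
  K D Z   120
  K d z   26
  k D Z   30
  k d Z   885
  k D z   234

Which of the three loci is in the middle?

The two rarest classes, k D Z and K d z, are the double crossovers. Comparing them with the parentals, only the d allele has switched, so d is the middle locus and the order is z – d – k.

d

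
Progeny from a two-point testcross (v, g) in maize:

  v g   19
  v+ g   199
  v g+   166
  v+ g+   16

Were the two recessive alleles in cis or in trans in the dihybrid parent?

trans

The two most frequent classes are v+ g (199) and v g+ (166); these are the parental (non-recombinant) types.
So the F1 carried v+ g on one chromosome and v g+ on the other — the recessive alleles are on opposite chromosomes (trans / repulsion).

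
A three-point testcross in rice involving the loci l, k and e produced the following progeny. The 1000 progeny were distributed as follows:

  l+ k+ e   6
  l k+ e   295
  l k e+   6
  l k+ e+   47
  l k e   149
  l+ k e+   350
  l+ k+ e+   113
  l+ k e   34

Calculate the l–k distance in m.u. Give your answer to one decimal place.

27.4 m.u.

The two most frequent reciprocal classes, l k+ e and l+ k e+, are the parental types, so the F1 was l k+ e / l+ k e+.
The two rarest classes, l+ k+ e and l k e+, are the double crossovers. Comparing them with the parentals, only the l allele has switched, so l is the middle locus and the order is k – l – e.
Crossovers in the k–l interval produce the single-crossover classes l k e and l+ k+ e+ (149 + 113 = 262) plus the double crossovers (12).
RF(k–l) = (262 + 12) / 1000 = 274/1000 = 0.2740 → 27.4 m.u.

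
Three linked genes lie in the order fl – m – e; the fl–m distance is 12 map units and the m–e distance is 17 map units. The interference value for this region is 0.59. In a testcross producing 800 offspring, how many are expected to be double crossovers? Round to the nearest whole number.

7

Map distances give recombination frequencies of 0.120 and 0.170 for the two intervals.
With interference 0.59 (so coincidence = 0.41), expected double-crossover frequency = 0.120 × 0.170 × 0.41 = 0.00836.
Expected number = 0.00836 × 800 = 6.69 ≈ 7.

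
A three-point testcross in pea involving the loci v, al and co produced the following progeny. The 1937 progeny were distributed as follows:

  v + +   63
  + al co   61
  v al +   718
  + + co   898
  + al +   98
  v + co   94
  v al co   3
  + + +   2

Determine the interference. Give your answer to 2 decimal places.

The two most frequent reciprocal classes, v al + and + + co, are the parental types, so the F1 was v al + / + + co.
The two rarest classes, v al co and + + +, are the double crossovers. Comparing them with the parentals, only the co allele has switched, so co is the middle locus and the order is v – co – al.
v–co: (192 + 5)/1937 = 0.1017; co–al: (124 + 5)/1937 = 0.0666.
Expected DCO frequency = 0.1017 × 0.0666 ≈ 0.00677; observed = 5/1937 ≈ 0.00258.
Coefficient of coincidence = 0.00258/0.00677 ≈ 0.38; interference = 1 − 0.38 = 0.62.

0.62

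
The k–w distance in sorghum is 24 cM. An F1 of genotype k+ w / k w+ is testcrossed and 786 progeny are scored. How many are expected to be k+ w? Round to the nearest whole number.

A map distance of 24 cM corresponds to a recombination frequency of 0.240.
The F1 is k+ w / k w+, so k+ w is a parental gamete class with expected frequency (1 − r)/2 = 0.760/2 = 0.3800.
Expected number = 0.3800 × 786 = 298.68 ≈ 299.

299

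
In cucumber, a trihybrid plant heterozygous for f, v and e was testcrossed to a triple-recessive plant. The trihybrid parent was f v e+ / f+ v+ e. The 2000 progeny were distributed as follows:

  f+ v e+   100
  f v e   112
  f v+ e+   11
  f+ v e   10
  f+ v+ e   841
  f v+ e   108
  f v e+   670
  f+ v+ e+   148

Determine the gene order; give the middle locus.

v

The two rarest classes, f v+ e+ and f+ v e, are the double crossovers. Comparing them with the parentals, only the v allele has switched, so v is the middle locus and the order is e – v – f.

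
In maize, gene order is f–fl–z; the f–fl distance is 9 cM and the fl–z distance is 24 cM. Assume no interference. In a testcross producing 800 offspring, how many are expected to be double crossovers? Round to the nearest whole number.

Map distances give recombination frequencies of 0.090 and 0.240 for the two intervals.
With no interference, expected double-crossover frequency = 0.090 × 0.240 = 0.02160.
Expected number = 0.02160 × 800 = 17.28 ≈ 17.

17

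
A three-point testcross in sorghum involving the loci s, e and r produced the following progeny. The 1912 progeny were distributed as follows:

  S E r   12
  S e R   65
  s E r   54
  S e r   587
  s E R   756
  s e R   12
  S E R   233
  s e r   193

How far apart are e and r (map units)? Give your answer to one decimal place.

The two most frequent reciprocal classes, S e r and s E R, are the parental types, so the F1 was S e r / s E R.
The two rarest classes, S E r and s e R, are the double crossovers. Comparing them with the parentals, only the e allele has switched, so e is the middle locus and the order is s – e – r.
Crossovers in the e–r interval produce the single-crossover classes S e R and s E r (65 + 54 = 119) plus the double crossovers (24).
RF(e–r) = (119 + 24) / 1912 = 143/1912 = 0.0748 → 7.5 map units.

7.5 map units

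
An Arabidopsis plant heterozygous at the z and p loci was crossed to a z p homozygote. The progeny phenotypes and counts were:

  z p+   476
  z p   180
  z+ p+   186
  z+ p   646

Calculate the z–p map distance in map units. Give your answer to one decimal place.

The two most frequent classes, z+ p (646) and z p+ (476), are the parental types, so the F1 was z+ p / z p+.
The recombinant classes are z+ p+ and z p: 186 + 180 = 366.
Recombination frequency = 366/1488 = 0.2460 ≈ 24.6%, i.e. 24.6 map units.

24.6 map units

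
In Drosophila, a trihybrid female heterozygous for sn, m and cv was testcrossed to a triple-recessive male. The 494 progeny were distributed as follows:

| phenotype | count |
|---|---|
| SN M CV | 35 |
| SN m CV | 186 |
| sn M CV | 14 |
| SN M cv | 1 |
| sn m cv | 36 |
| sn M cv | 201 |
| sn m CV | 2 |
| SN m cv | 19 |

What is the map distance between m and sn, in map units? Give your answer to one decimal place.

The two most frequent reciprocal classes, sn M cv and SN m CV, are the parental types, so the F1 was sn M cv / SN m CV.
The two rarest classes, SN M cv and sn m CV, are the double crossovers. Comparing them with the parentals, only the sn allele has switched, so sn is the middle locus and the order is m – sn – cv.
Crossovers in the m–sn interval produce the single-crossover classes sn m cv and SN M CV (36 + 35 = 71) plus the double crossovers (3).
RF(m–sn) = (71 + 3) / 494 = 74/494 = 0.1498 → 15.0 map units.

15.0 map units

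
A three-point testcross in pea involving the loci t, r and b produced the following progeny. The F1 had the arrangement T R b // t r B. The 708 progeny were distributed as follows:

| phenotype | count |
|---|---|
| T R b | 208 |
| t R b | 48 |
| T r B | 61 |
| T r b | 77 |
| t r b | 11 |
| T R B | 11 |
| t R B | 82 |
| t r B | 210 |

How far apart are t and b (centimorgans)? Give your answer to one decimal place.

The two rarest classes, T R B and t r b, are the double crossovers. Comparing them with the parentals, only the b allele has switched, so b is the middle locus and the order is t – b – r.
Crossovers in the t–b interval produce the single-crossover classes t R b and T r B (48 + 61 = 109) plus the double crossovers (22).
RF(t–b) = (109 + 22) / 708 = 131/708 = 0.1850 → 18.5 centimorgans.

18.5 centimorgans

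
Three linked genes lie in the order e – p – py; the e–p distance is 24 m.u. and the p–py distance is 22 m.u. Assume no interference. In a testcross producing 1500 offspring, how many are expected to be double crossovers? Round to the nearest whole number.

Map distances give recombination frequencies of 0.240 and 0.220 for the two intervals.
With no interference, expected double-crossover frequency = 0.240 × 0.220 = 0.05280.
Expected number = 0.05280 × 1500 = 79.20 ≈ 79.

79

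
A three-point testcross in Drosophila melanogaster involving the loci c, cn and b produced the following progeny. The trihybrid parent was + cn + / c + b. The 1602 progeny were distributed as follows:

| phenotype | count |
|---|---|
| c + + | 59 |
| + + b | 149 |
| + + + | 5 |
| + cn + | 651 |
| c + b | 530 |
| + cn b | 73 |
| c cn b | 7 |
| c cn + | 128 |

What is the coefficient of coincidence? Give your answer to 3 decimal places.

0.462

The two rarest classes, + + + and c cn b, are the double crossovers. Comparing them with the parentals, only the cn allele has switched, so cn is the middle locus and the order is b – cn – c.
b–cn: (132 + 12)/1602 = 0.0899; cn–c: (277 + 12)/1602 = 0.1804.
Expected DCO frequency = 0.0899 × 0.1804 ≈ 0.01622; observed = 12/1602 ≈ 0.00749.
Coefficient of coincidence = 0.00749/0.01622 ≈ 0.462.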